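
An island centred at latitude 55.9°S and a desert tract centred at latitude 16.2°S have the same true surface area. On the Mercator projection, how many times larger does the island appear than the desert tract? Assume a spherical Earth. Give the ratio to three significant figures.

2.93

On Mercator, area is exaggerated by sec²φ = 1/cos²φ.
At 55.9°: sec²(55.9°) = 1/0.5606² = 3.182.
At 16.2°: sec²(16.2°) = 1/0.9603² = 1.084.
Ratio = 3.182/1.084 = cos²(16.2°)/cos²(55.9°) ≈ 2.93.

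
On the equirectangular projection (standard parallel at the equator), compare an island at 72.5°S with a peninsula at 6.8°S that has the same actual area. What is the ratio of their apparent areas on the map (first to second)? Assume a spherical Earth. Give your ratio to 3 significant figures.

3.30

For the equirectangular projection with φ₀ = 0 (plate carrée), h = 1 along meridians and k = sec φ along parallels.
Areal scale at 72.5°: h·k = 1.000 × 3.326 = 3.326.
Areal scale at 6.8°: h·k = 1.000 × 1.007 = 1.007.
Ratio = 3.326/1.007 ≈ 3.30.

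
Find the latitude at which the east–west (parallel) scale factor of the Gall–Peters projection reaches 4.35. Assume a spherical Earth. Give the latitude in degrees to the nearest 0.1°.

Gall–Peters is a cylindrical equal-area projection with standard parallels at ±45°. A cylindrical equal-area projection with standard parallel φ₀ has meridian scale h = cos φ / cos φ₀ and parallel scale k = cos φ₀ / cos φ (so areas are preserved, h·k = 1).
k = cos φ₀ / cos φ = 4.35  ⇒  cos φ = cos 45° / 4.35 = 0.1626.
φ = arccos(0.1626) ≈ 80.6°.

80.6°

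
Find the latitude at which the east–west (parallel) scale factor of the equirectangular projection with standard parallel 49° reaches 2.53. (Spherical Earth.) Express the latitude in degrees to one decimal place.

75.0°

With standard parallel φ₀ = 49°, the equirectangular projection gives x = Rλ cos φ₀, y = Rφ, so h = 1 and k = cos 49° / cos φ.
k = cos φ₀ / cos φ = 2.53  ⇒  cos φ = cos 49° / 2.53 = 0.2593.
φ = arccos(0.2593) ≈ 75.0°.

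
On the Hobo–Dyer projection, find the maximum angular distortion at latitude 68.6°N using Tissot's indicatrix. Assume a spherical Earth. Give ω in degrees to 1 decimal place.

81.2°

The Hobo–Dyer projection is cylindrical equal-area with φ₀ = 37.5°. Cylindrical equal-area (φ₀ = 37.5°): h = cos φ / cos 37.5° along meridians, k = cos 37.5° / cos φ along parallels; h·k = 1.
At 68.6°: h = 0.4599, k = 2.174; principal scales a = 2.174, b = 0.4599.
sin(ω/2) = (a − b)/(a + b) = 1.714/2.634 = 0.6508, so ω = 2 arcsin(0.6508) ≈ 81.2°.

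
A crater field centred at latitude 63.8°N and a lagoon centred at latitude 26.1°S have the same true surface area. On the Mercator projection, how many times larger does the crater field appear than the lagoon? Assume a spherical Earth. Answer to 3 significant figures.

4.14

On Mercator, area is exaggerated by sec²φ = 1/cos²φ.
At 63.8°: sec²(63.8°) = 1/0.4415² = 5.130.
At 26.1°: sec²(26.1°) = 1/0.8980² = 1.240.
Ratio = 5.130/1.240 = cos²(26.1°)/cos²(63.8°) ≈ 4.14.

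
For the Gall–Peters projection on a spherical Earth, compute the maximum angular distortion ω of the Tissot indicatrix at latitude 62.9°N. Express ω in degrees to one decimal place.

48.8°

Gall–Peters is a cylindrical equal-area projection with standard parallels at ±45°. For cylindrical equal-area with standard parallel φ₀, h = cos φ / cos φ₀ and k = cos φ₀ / cos φ, so h·k = 1.
At 62.9°: h = 0.6442, k = 1.552; principal scales a = 1.552, b = 0.6442.
sin(ω/2) = (a − b)/(a + b) = 0.9080/2.196 = 0.4134, so ω = 2 arcsin(0.4134) ≈ 48.8°.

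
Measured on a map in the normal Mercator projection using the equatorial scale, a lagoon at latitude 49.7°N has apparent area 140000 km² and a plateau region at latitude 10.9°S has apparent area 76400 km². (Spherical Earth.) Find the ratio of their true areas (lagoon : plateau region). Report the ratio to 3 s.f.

Mercator's areal exaggeration is sec²φ; hence true area = (apparent area) · cos²φ.
True area of lagoon: 140000 × cos²(49.7°) = 140000 × 0.4183 = 58570 km².
True area of plateau region: 76400 × cos²(10.9°) = 76400 × 0.9642 = 73670 km².
Ratio = 58570 / 73670 ≈ 0.795.

0.795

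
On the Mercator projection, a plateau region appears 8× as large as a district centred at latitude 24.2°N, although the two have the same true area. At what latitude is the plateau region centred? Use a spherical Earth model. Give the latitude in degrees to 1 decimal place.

Mercator areal scale is sec²φ, so apparent-area ratio = sec²φ₁ / sec²φ₂ = cos²φ₂ / cos²φ₁.
cos²φ₂ / cos²φ₁ = 8  ⇒  cos φ₁ = cos 24.2° / √8 = 0.9121/2.828 = 0.3225.
φ₁ = arccos(0.3225) ≈ 71.2°.

71.2°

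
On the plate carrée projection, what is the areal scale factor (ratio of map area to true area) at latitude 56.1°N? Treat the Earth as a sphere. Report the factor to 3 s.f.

1.79

Plate carrée maps x = Rλ, y = Rφ. The meridian scale is h = 1 and the parallel scale is k = 1/cos φ = sec φ.
Areal scale = h·k = 1 × sec φ; at 56.1°, h = 1.000, k = 1.793, so h·k = 1.793.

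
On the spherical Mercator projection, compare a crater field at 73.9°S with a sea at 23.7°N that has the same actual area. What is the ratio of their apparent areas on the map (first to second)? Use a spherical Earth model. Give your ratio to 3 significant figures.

On Mercator, area is exaggerated by sec²φ = 1/cos²φ.
At 73.9°: sec²(73.9°) = 1/0.2773² = 13.00.
At 23.7°: sec²(23.7°) = 1/0.9157² = 1.193.
Ratio = 13.00/1.193 = cos²(23.7°)/cos²(73.9°) ≈ 10.9.

10.9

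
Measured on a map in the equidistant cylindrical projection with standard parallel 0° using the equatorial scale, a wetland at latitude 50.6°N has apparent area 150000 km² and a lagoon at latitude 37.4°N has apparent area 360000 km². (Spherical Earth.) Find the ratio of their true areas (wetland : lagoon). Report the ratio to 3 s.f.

On the plate carrée, areal scale = h·k = 1 × sec φ, so true area = apparent × cos φ.
True area of wetland: 150000 × cos(50.6°) = 150000 × 0.6347 = 95210 km².
True area of lagoon: 360000 × cos(37.4°) = 360000 × 0.7944 = 286000 km².
Ratio = 95210 / 286000 ≈ 0.333.

0.333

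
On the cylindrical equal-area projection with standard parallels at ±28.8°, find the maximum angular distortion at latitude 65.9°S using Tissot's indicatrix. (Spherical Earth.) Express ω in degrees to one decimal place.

80.1°

A cylindrical equal-area projection with standard parallel φ₀ has meridian scale h = cos φ / cos φ₀ and parallel scale k = cos φ₀ / cos φ (so areas are preserved, h·k = 1).
At 65.9°: h = 0.4660, k = 2.146; principal scales a = 2.146, b = 0.4660.
sin(ω/2) = (a − b)/(a + b) = 1.680/2.612 = 0.6432, so ω = 2 arcsin(0.6432) ≈ 80.1°.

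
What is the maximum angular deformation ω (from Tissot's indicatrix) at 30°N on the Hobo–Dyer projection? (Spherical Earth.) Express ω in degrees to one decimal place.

10.0°

The Hobo–Dyer projection is cylindrical equal-area with φ₀ = 37.5°. For cylindrical equal-area with standard parallel φ₀, h = cos φ / cos φ₀ and k = cos φ₀ / cos φ, so h·k = 1.
At 30°: h = 1.092, k = 0.9161; principal scales a = 1.092, b = 0.9161.
sin(ω/2) = (a − b)/(a + b) = 0.1755/2.008 = 0.08742, so ω = 2 arcsin(0.08742) ≈ 10.0°.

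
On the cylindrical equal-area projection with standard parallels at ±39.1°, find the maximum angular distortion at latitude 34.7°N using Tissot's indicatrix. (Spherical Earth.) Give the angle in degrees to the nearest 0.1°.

6.6°

A cylindrical equal-area projection with standard parallel φ₀ has meridian scale h = cos φ / cos φ₀ and parallel scale k = cos φ₀ / cos φ (so areas are preserved, h·k = 1).
At 34.7°: h = 1.059, k = 0.9439; principal scales a = 1.059, b = 0.9439.
sin(ω/2) = (a − b)/(a + b) = 0.1155/2.003 = 0.05764, so ω = 2 arcsin(0.05764) ≈ 6.6°.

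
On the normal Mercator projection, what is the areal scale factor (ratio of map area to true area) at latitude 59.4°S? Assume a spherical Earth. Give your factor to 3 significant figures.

Mercator is conformal, so the point scale is isotropic: h = k = sec φ = 1/cos φ.
Areal scale = k² = sec²φ = 1/cos²(59.4°) = 1/0.5090² = 3.859.

3.86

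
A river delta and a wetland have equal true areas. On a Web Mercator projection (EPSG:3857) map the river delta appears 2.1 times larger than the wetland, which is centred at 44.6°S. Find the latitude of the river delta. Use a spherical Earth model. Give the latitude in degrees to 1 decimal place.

60.6°

On Mercator, (apparent₁)/(apparent₂) = sec²φ₁ / sec²φ₂ when true areas are equal.
cos²φ₂ / cos²φ₁ = 2.1  ⇒  cos φ₁ = cos 44.6° / √2.1 = 0.7120/1.449 = 0.4913.
φ₁ = arccos(0.4913) ≈ 60.6°.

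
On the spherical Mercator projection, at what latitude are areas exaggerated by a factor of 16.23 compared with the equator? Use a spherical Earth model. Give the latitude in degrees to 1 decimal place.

75.6°

Mercator areal scale is sec²φ.
sec²φ = 16.23  ⇒  cos²φ = 0.06161  ⇒  cos φ = 0.2482.
φ = arccos(0.2482) ≈ 75.6°.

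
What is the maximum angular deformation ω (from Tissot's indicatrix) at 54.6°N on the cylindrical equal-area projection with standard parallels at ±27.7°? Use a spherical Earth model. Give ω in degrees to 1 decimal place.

For cylindrical equal-area with standard parallel φ₀, h = cos φ / cos φ₀ and k = cos φ₀ / cos φ, so h·k = 1.
At 54.6°: h = 0.6543, k = 1.528; principal scales a = 1.528, b = 0.6543.
sin(ω/2) = (a − b)/(a + b) = 0.8742/2.183 = 0.4005, so ω = 2 arcsin(0.4005) ≈ 47.2°.

47.2°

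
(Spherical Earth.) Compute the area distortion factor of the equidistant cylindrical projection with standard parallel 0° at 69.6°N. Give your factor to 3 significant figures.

2.87

For the equirectangular projection with φ₀ = 0 (plate carrée), h = 1 along meridians and k = sec φ along parallels.
Areal scale = h·k = 1 × sec φ; at 69.6°, h = 1.000, k = 2.869, so h·k = 2.869.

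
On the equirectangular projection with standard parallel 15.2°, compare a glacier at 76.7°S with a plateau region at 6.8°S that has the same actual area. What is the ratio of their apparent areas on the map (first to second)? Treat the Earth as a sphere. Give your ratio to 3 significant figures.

With standard parallel φ₀ = 15.2°, the equirectangular projection gives x = Rλ cos φ₀, y = Rφ, so h = 1 and k = cos 15.2° / cos φ.
Areal scale at 76.7°: h·k = 1.000 × 4.195 = 4.195.
Areal scale at 6.8°: h·k = 1.000 × 0.9719 = 0.9719.
Ratio = 4.195/0.9719 ≈ 4.32.

4.32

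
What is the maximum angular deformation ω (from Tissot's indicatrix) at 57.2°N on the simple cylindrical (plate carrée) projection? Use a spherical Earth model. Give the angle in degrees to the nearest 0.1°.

34.6°

For the equirectangular projection with φ₀ = 0 (plate carrée), h = 1 along meridians and k = sec φ along parallels.
At 57.2°: h = 1.000, k = 1.846; principal scales a = 1.846, b = 1.000.
sin(ω/2) = (a − b)/(a + b) = 0.8460/2.846 = 0.2973, so ω = 2 arcsin(0.2973) ≈ 34.6°.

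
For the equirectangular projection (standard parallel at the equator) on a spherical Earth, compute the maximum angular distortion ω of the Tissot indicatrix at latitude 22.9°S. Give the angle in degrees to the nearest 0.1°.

For the equirectangular projection with φ₀ = 0 (plate carrée), h = 1 along meridians and k = sec φ along parallels.
At 22.9°: h = 1.000, k = 1.086; principal scales a = 1.086, b = 1.000.
sin(ω/2) = (a − b)/(a + b) = 0.08556/2.086 = 0.04102, so ω = 2 arcsin(0.04102) ≈ 4.7°.

4.7°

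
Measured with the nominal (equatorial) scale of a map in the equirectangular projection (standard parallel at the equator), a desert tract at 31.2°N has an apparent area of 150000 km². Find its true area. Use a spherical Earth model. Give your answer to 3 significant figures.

128000 km²

In the plate carrée (x = Rλ, y = Rφ), meridians are true-scale (h = 1) and parallels are stretched by k = sec φ.
Areal scale = h·k = 1 × sec φ; at 31.2°, h = 1.000, k = 1.169, so h·k = 1.169.
True area = apparent / (areal scale) = 150000 / 1.169 ≈ 128000 km².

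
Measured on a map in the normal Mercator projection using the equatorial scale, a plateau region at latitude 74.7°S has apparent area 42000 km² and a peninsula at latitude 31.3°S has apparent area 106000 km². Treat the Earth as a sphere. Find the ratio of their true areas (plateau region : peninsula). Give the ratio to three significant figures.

Since Mercator area scale is 1/cos²φ, the true area equals the apparent area multiplied by cos²φ.
True area of plateau region: 42000 × cos²(74.7°) = 42000 × 0.06963 = 2924 km².
True area of peninsula: 106000 × cos²(31.3°) = 106000 × 0.7301 = 77390 km².
Ratio = 2924 / 77390 ≈ 0.0378.

0.0378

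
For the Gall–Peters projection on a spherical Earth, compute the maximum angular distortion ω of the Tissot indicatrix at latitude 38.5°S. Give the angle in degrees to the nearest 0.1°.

11.6°

Gall–Peters is a cylindrical equal-area projection with standard parallels at ±45°. Cylindrical equal-area (φ₀ = 45°): h = cos φ / cos 45° along meridians, k = cos 45° / cos φ along parallels; h·k = 1.
At 38.5°: h = 1.107, k = 0.9035; principal scales a = 1.107, b = 0.9035.
sin(ω/2) = (a − b)/(a + b) = 0.2032/2.010 = 0.1011, so ω = 2 arcsin(0.1011) ≈ 11.6°.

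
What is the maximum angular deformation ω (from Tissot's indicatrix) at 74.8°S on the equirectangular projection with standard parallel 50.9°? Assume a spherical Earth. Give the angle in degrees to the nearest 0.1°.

48.7°

With standard parallel φ₀ = 50.9°, the equirectangular projection gives x = Rλ cos φ₀, y = Rφ, so h = 1 and k = cos 50.9° / cos φ.
At 74.8°: h = 1.000, k = 2.405; principal scales a = 2.405, b = 1.000.
sin(ω/2) = (a − b)/(a + b) = 1.405/3.405 = 0.4127, so ω = 2 arcsin(0.4127) ≈ 48.7°.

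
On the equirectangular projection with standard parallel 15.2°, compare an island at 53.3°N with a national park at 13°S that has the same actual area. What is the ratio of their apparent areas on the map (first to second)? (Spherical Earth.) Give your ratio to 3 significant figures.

1.63

The equidistant cylindrical projection with φ₀ = 15.2° has h = 1 (meridians true) and k = cos φ₀ / cos φ along parallels.
Areal scale at 53.3°: h·k = 1.000 × 1.615 = 1.615.
Areal scale at 13°: h·k = 1.000 × 0.9904 = 0.9904.
Ratio = 1.615/0.9904 ≈ 1.63.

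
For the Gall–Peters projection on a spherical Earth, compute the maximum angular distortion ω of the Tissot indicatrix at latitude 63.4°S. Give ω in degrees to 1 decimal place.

Gall–Peters is a cylindrical equal-area projection with standard parallels at ±45°. A cylindrical equal-area projection with standard parallel φ₀ has meridian scale h = cos φ / cos φ₀ and parallel scale k = cos φ₀ / cos φ (so areas are preserved, h·k = 1).
At 63.4°: h = 0.6332, k = 1.579; principal scales a = 1.579, b = 0.6332.
sin(ω/2) = (a − b)/(a + b) = 0.9460/2.212 = 0.4276, so ω = 2 arcsin(0.4276) ≈ 50.6°.

50.6°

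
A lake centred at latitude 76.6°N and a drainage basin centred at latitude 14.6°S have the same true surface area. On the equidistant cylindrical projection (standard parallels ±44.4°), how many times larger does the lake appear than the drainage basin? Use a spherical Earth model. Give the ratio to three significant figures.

In the equirectangular projection with standard parallel φ₀ = 44.4° (x = Rλ cos φ₀, y = Rφ), meridians are true-scale (h = 1) and the parallel scale is k = cos φ₀ / cos φ.
Areal scale at 76.6°: h·k = 1.000 × 3.083 = 3.083.
Areal scale at 14.6°: h·k = 1.000 × 0.7383 = 0.7383.
Ratio = 3.083/0.7383 ≈ 4.18.

4.18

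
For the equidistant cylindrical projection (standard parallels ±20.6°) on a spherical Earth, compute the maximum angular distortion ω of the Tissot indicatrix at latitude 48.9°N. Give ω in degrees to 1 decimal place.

In the equirectangular projection with standard parallel φ₀ = 20.6° (x = Rλ cos φ₀, y = Rφ), meridians are true-scale (h = 1) and the parallel scale is k = cos φ₀ / cos φ.
At 48.9°: h = 1.000, k = 1.424; principal scales a = 1.424, b = 1.000.
sin(ω/2) = (a − b)/(a + b) = 0.4239/2.424 = 0.1749, so ω = 2 arcsin(0.1749) ≈ 20.1°.

20.1°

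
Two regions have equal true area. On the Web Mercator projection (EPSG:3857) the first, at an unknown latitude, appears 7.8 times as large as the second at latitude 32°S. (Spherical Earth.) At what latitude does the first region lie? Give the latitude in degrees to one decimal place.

72.3°

For equal true areas on Mercator, apparent areas scale as sec²φ, so the ratio is cos²φ₂ / cos²φ₁.
cos²φ₂ / cos²φ₁ = 7.8  ⇒  cos φ₁ = cos 32° / √7.8 = 0.8480/2.793 = 0.3036.
φ₁ = arccos(0.3036) ≈ 72.3°.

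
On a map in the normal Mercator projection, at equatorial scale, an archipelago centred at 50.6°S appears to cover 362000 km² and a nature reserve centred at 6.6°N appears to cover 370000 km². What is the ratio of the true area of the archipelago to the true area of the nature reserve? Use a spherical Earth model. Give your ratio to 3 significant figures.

Since Mercator area scale is 1/cos²φ, the true area equals the apparent area multiplied by cos²φ.
True area of archipelago: 362000 × cos²(50.6°) = 362000 × 0.4029 = 145800 km².
True area of nature reserve: 370000 × cos²(6.6°) = 370000 × 0.9868 = 365100 km².
Ratio = 145800 / 365100 ≈ 0.399.

0.399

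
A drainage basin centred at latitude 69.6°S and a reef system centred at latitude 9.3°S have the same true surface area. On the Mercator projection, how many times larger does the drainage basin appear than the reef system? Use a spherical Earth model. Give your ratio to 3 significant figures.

8.02

Mercator is conformal with k = sec φ, so areal scale = k² = sec²φ.
At 69.6°: sec²(69.6°) = 1/0.3486² = 8.230.
At 9.3°: sec²(9.3°) = 1/0.9869² = 1.027.
Ratio = 8.230/1.027 = cos²(9.3°)/cos²(69.6°) ≈ 8.02.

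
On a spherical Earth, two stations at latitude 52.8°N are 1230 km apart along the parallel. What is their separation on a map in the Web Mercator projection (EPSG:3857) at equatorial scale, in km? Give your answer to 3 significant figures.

2030 km

Mercator is conformal, so the point scale is isotropic: h = k = sec φ = 1/cos φ.
Along the parallel, k = sec 52.8° = 1/0.6046 = 1.654.
Map distance = 1230 × 1.654 ≈ 2030 km.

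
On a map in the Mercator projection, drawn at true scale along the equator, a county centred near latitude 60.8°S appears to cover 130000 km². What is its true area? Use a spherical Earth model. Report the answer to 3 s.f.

For Mercator, h = k = sec φ (a conformal cylindrical projection has a single point scale, 1/cos φ).
Areal scale = k² = sec²φ = 1/cos²(60.8°) = 1/0.4879² = 4.202.
True area = apparent / (areal scale) = 130000 / 4.202 ≈ 30900 km².

30900 km²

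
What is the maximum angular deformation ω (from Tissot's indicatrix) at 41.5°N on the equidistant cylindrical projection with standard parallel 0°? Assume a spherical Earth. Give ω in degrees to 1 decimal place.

16.5°

In the plate carrée (x = Rλ, y = Rφ), meridians are true-scale (h = 1) and parallels are stretched by k = sec φ.
At 41.5°: h = 1.000, k = 1.335; principal scales a = 1.335, b = 1.000.
sin(ω/2) = (a − b)/(a + b) = 0.3352/2.335 = 0.1435, so ω = 2 arcsin(0.1435) ≈ 16.5°.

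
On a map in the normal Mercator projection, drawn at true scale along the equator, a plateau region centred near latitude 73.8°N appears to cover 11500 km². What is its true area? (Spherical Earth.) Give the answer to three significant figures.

The Mercator projection is conformal; its linear scale factor is the same in every direction and equals sec φ = 1/cos φ.
Areal scale = k² = sec²φ = 1/cos²(73.8°) = 1/0.2790² = 12.85.
True area = apparent / (areal scale) = 11500 / 12.85 ≈ 895 km².

895 km²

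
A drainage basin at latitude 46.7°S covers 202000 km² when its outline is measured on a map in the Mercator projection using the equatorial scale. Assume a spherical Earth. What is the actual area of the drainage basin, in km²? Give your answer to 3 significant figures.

95000 km²

For Mercator, h = k = sec φ (a conformal cylindrical projection has a single point scale, 1/cos φ).
Areal scale = k² = sec²φ = 1/cos²(46.7°) = 1/0.6858² = 2.126.
True area = apparent / (areal scale) = 202000 / 2.126 ≈ 95000 km².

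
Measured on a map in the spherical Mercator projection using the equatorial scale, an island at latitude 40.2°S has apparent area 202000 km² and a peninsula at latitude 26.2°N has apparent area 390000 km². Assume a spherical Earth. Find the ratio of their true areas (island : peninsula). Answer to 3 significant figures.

0.375

On Mercator the areal scale is sec²φ, so true area = apparent × cos²φ.
True area of island: 202000 × cos²(40.2°) = 202000 × 0.5834 = 117800 km².
True area of peninsula: 390000 × cos²(26.2°) = 390000 × 0.8051 = 314000 km².
Ratio = 117800 / 314000 ≈ 0.375.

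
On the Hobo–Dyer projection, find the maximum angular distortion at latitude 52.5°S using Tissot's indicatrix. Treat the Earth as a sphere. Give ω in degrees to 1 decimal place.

30.0°

Hobo–Dyer is a cylindrical equal-area projection with standard parallels at ±37.5°. For cylindrical equal-area with standard parallel φ₀, h = cos φ / cos φ₀ and k = cos φ₀ / cos φ, so h·k = 1.
At 52.5°: h = 0.7673, k = 1.303; principal scales a = 1.303, b = 0.7673.
sin(ω/2) = (a − b)/(a + b) = 0.5359/2.071 = 0.2588, so ω = 2 arcsin(0.2588) ≈ 30.0°.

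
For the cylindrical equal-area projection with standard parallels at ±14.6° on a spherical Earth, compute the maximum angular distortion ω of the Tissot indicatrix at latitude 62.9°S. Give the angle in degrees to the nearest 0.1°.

79.2°

For cylindrical equal-area with standard parallel φ₀, h = cos φ / cos φ₀ and k = cos φ₀ / cos φ, so h·k = 1.
At 62.9°: h = 0.4707, k = 2.124; principal scales a = 2.124, b = 0.4707.
sin(ω/2) = (a − b)/(a + b) = 1.654/2.595 = 0.6372, so ω = 2 arcsin(0.6372) ≈ 79.2°.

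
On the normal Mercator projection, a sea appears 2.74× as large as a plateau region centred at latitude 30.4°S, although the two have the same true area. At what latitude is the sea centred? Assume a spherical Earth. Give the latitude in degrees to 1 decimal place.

For equal true areas on Mercator, apparent areas scale as sec²φ, so the ratio is cos²φ₂ / cos²φ₁.
cos²φ₂ / cos²φ₁ = 2.74  ⇒  cos φ₁ = cos 30.4° / √2.74 = 0.8625/1.655 = 0.5211.
φ₁ = arccos(0.5211) ≈ 58.6°.

58.6°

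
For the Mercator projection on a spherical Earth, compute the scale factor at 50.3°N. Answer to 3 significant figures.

1.57

Mercator is conformal, so the point scale is isotropic: h = k = sec φ = 1/cos φ.
k = 1/cos 50.3° = 1/0.6388 = 1.566.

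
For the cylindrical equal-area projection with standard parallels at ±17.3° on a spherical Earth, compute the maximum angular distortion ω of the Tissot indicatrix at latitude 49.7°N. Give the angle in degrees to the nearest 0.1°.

Cylindrical equal-area (φ₀ = 17.3°): h = cos φ / cos 17.3° along meridians, k = cos 17.3° / cos φ along parallels; h·k = 1.
At 49.7°: h = 0.6774, k = 1.476; principal scales a = 1.476, b = 0.6774.
sin(ω/2) = (a − b)/(a + b) = 0.7987/2.154 = 0.3709, so ω = 2 arcsin(0.3709) ≈ 43.5°.

43.5°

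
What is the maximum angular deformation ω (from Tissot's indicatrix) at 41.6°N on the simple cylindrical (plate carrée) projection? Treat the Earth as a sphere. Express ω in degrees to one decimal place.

For the equirectangular projection with φ₀ = 0 (plate carrée), h = 1 along meridians and k = sec φ along parallels.
At 41.6°: h = 1.000, k = 1.337; principal scales a = 1.337, b = 1.000.
sin(ω/2) = (a − b)/(a + b) = 0.3373/2.337 = 0.1443, so ω = 2 arcsin(0.1443) ≈ 16.6°.

16.6°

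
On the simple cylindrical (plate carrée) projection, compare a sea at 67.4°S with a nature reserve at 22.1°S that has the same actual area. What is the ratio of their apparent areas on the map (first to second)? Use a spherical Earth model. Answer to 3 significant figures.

2.41

Plate carrée maps x = Rλ, y = Rφ. The meridian scale is h = 1 and the parallel scale is k = 1/cos φ = sec φ.
Areal scale at 67.4°: h·k = 1.000 × 2.602 = 2.602.
Areal scale at 22.1°: h·k = 1.000 × 1.079 = 1.079.
Ratio = 2.602/1.079 ≈ 2.41.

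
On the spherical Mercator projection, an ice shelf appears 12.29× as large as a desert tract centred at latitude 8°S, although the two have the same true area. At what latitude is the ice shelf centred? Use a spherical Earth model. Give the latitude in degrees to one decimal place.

73.6°

Mercator areal scale is sec²φ, so apparent-area ratio = sec²φ₁ / sec²φ₂ = cos²φ₂ / cos²φ₁.
cos²φ₂ / cos²φ₁ = 12.29  ⇒  cos φ₁ = cos 8° / √12.29 = 0.9903/3.506 = 0.2825.
φ₁ = arccos(0.2825) ≈ 73.6°.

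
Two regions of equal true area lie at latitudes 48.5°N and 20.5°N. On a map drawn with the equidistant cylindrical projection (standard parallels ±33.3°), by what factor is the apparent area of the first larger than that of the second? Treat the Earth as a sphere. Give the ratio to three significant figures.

In the equirectangular projection with standard parallel φ₀ = 33.3° (x = Rλ cos φ₀, y = Rφ), meridians are true-scale (h = 1) and the parallel scale is k = cos φ₀ / cos φ.
Areal scale at 48.5°: h·k = 1.000 × 1.261 = 1.261.
Areal scale at 20.5°: h·k = 1.000 × 0.8923 = 0.8923.
Ratio = 1.261/0.8923 ≈ 1.41.

1.41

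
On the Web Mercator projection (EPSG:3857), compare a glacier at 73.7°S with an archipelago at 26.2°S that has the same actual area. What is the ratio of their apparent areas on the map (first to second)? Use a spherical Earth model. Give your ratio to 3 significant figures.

10.2

Mercator is conformal with k = sec φ, so areal scale = k² = sec²φ.
At 73.7°: sec²(73.7°) = 1/0.2807² = 12.69.
At 26.2°: sec²(26.2°) = 1/0.8973² = 1.242.
Ratio = 12.69/1.242 = cos²(26.2°)/cos²(73.7°) ≈ 10.2.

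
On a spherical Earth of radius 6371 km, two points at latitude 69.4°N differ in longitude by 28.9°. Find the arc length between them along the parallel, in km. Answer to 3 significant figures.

1130 km

Arc length along a parallel = R cos φ · Δλ (with Δλ in radians).
= 6371 × cos 69.4° × (28.9° × π/180) = 6371 × 0.3518 × 0.5044 ≈ 1130 km.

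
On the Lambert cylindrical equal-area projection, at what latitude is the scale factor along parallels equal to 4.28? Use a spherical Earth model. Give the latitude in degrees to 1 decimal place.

The Lambert cylindrical equal-area projection is the cylindrical equal-area projection with its standard parallel at the equator (φ₀ = 0). For cylindrical equal-area with standard parallel φ₀, h = cos φ / cos φ₀ and k = cos φ₀ / cos φ, so h·k = 1.
k = cos φ₀ / cos φ = 4.28  ⇒  cos φ = cos 0° / 4.28 = 0.2336.
φ = arccos(0.2336) ≈ 76.5°.

76.5°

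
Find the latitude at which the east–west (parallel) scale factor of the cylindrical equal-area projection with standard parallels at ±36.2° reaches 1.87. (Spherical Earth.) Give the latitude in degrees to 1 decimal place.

Cylindrical equal-area (φ₀ = 36.2°): h = cos φ / cos 36.2° along meridians, k = cos 36.2° / cos φ along parallels; h·k = 1.
k = cos φ₀ / cos φ = 1.87  ⇒  cos φ = cos 36.2° / 1.87 = 0.4315.
φ = arccos(0.4315) ≈ 64.4°.

64.4°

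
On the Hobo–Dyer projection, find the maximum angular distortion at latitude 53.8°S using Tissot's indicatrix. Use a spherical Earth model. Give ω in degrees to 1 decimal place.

33.3°

Hobo–Dyer is a cylindrical equal-area projection with standard parallels at ±37.5°. For cylindrical equal-area with standard parallel φ₀, h = cos φ / cos φ₀ and k = cos φ₀ / cos φ, so h·k = 1.
At 53.8°: h = 0.7444, k = 1.343; principal scales a = 1.343, b = 0.7444.
sin(ω/2) = (a − b)/(a + b) = 0.5988/2.088 = 0.2868, so ω = 2 arcsin(0.2868) ≈ 33.3°.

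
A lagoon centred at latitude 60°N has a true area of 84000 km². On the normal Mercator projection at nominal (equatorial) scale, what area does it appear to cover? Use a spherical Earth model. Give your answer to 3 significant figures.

336000 km²

The Mercator projection is conformal; its linear scale factor is the same in every direction and equals sec φ = 1/cos φ.
Areal scale = k² = sec²φ = 1/cos²(60°) = 1/0.5000² = 4.000.
Apparent area = 84000 × 4.000 ≈ 336000 km².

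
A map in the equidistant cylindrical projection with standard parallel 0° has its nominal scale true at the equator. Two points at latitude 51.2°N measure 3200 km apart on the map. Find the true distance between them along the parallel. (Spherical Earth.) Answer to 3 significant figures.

2010 km

For the equirectangular projection with φ₀ = 0 (plate carrée), h = 1 along meridians and k = sec φ along parallels.
Along the parallel at 51.2°, map distances are exaggerated by k = sec 51.2° = 1.596.
True distance = 3200 / 1.596 = 3200 × cos 51.2° ≈ 2010 km.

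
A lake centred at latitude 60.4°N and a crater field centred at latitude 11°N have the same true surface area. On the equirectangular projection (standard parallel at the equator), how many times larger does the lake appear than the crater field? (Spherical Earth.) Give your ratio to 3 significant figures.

For the equirectangular projection with φ₀ = 0 (plate carrée), h = 1 along meridians and k = sec φ along parallels.
Areal scale at 60.4°: h·k = 1.000 × 2.025 = 2.025.
Areal scale at 11°: h·k = 1.000 × 1.019 = 1.019.
Ratio = 2.025/1.019 ≈ 1.99.

1.99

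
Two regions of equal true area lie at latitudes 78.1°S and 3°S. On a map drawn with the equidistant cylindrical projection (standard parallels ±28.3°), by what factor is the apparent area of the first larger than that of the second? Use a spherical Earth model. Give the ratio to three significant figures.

4.84

In the equirectangular projection with standard parallel φ₀ = 28.3° (x = Rλ cos φ₀, y = Rφ), meridians are true-scale (h = 1) and the parallel scale is k = cos φ₀ / cos φ.
Areal scale at 78.1°: h·k = 1.000 × 4.270 = 4.270.
Areal scale at 3°: h·k = 1.000 × 0.8817 = 0.8817.
Ratio = 4.270/0.8817 ≈ 4.84.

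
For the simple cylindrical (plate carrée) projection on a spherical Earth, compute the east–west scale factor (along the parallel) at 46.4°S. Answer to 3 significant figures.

1.45

For the equirectangular projection with φ₀ = 0 (plate carrée), h = 1 along meridians and k = sec φ along parallels.
k = 1/cos 46.4° = 1/0.6896 = 1.450.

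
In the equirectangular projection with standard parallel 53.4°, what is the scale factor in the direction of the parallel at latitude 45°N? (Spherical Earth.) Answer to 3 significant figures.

The equidistant cylindrical projection with φ₀ = 53.4° has h = 1 (meridians true) and k = cos φ₀ / cos φ along parallels.
k = cos 53.4° / cos 45° = 0.5962/0.7071 = 0.8432.

0.843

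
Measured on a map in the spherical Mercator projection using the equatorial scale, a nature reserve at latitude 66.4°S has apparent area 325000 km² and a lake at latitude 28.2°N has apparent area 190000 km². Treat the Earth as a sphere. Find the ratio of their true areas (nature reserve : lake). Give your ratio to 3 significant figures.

0.353

On Mercator the areal scale is sec²φ, so true area = apparent × cos²φ.
True area of nature reserve: 325000 × cos²(66.4°) = 325000 × 0.1603 = 52090 km².
True area of lake: 190000 × cos²(28.2°) = 190000 × 0.7767 = 147600 km².
Ratio = 52090 / 147600 ≈ 0.353.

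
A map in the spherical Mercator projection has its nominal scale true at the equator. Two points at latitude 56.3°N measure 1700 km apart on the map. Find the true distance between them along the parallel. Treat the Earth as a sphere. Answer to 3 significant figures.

The Mercator projection is conformal; its linear scale factor is the same in every direction and equals sec φ = 1/cos φ.
Along the parallel at 56.3°, map distances are exaggerated by k = sec 56.3° = 1.802.
True distance = 1700 / 1.802 = 1700 × cos 56.3° ≈ 943 km.

943 km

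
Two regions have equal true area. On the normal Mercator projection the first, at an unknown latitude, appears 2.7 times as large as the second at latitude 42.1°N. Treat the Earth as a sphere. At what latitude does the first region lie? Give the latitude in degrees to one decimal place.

On Mercator, (apparent₁)/(apparent₂) = sec²φ₁ / sec²φ₂ when true areas are equal.
cos²φ₂ / cos²φ₁ = 2.7  ⇒  cos φ₁ = cos 42.1° / √2.7 = 0.7420/1.643 = 0.4516.
φ₁ = arccos(0.4516) ≈ 63.2°.

63.2°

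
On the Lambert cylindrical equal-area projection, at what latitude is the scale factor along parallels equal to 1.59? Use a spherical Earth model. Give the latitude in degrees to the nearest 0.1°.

51.0°

The Lambert cylindrical equal-area projection is the cylindrical equal-area projection with its standard parallel at the equator (φ₀ = 0). For cylindrical equal-area with standard parallel φ₀, h = cos φ / cos φ₀ and k = cos φ₀ / cos φ, so h·k = 1.
k = cos φ₀ / cos φ = 1.59  ⇒  cos φ = cos 0° / 1.59 = 0.6289.
φ = arccos(0.6289) ≈ 51.0°.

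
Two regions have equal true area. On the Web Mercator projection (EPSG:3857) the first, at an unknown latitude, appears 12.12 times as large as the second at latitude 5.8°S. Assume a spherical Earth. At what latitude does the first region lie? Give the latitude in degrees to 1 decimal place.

Mercator areal scale is sec²φ, so apparent-area ratio = sec²φ₁ / sec²φ₂ = cos²φ₂ / cos²φ₁.
cos²φ₂ / cos²φ₁ = 12.12  ⇒  cos φ₁ = cos 5.8° / √12.12 = 0.9949/3.481 = 0.2858.
φ₁ = arccos(0.2858) ≈ 73.4°.

73.4°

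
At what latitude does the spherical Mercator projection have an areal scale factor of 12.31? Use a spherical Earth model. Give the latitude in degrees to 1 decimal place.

73.4°

Mercator areal scale is sec²φ.
sec²φ = 12.31  ⇒  cos²φ = 0.08123  ⇒  cos φ = 0.2850.
φ = arccos(0.2850) ≈ 73.4°.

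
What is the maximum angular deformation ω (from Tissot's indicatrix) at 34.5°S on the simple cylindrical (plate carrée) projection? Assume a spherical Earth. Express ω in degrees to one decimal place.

Plate carrée maps x = Rλ, y = Rφ. The meridian scale is h = 1 and the parallel scale is k = 1/cos φ = sec φ.
At 34.5°: h = 1.000, k = 1.213; principal scales a = 1.213, b = 1.000.
sin(ω/2) = (a − b)/(a + b) = 0.2134/2.213 = 0.09642, so ω = 2 arcsin(0.09642) ≈ 11.1°.

11.1°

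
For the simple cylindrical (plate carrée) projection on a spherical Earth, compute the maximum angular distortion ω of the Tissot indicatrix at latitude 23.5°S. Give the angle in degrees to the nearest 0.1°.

5.0°

In the plate carrée (x = Rλ, y = Rφ), meridians are true-scale (h = 1) and parallels are stretched by k = sec φ.
At 23.5°: h = 1.000, k = 1.090; principal scales a = 1.090, b = 1.000.
sin(ω/2) = (a − b)/(a + b) = 0.09044/2.090 = 0.04326, so ω = 2 arcsin(0.04326) ≈ 5.0°.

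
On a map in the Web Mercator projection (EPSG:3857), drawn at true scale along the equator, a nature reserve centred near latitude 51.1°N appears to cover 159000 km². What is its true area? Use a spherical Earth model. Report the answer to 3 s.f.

For Mercator, h = k = sec φ (a conformal cylindrical projection has a single point scale, 1/cos φ).
Areal scale = k² = sec²φ = 1/cos²(51.1°) = 1/0.6280² = 2.536.
True area = apparent / (areal scale) = 159000 / 2.536 ≈ 62700 km².

62700 km²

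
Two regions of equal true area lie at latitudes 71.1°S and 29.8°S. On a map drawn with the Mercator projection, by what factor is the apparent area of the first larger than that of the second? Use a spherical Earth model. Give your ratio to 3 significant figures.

7.18

Mercator is conformal with k = sec φ, so areal scale = k² = sec²φ.
At 71.1°: sec²(71.1°) = 1/0.3239² = 9.531.
At 29.8°: sec²(29.8°) = 1/0.8678² = 1.328.
Ratio = 9.531/1.328 = cos²(29.8°)/cos²(71.1°) ≈ 7.18.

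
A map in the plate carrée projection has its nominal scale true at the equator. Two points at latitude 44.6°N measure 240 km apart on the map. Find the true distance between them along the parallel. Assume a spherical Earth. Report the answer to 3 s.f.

171 km

In the plate carrée (x = Rλ, y = Rφ), meridians are true-scale (h = 1) and parallels are stretched by k = sec φ.
Along the parallel at 44.6°, map distances are exaggerated by k = sec 44.6° = 1.404.
True distance = 240 / 1.404 = 240 × cos 44.6° ≈ 171 km.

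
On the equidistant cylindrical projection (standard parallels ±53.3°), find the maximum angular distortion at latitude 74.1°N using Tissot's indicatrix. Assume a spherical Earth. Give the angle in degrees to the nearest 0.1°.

43.6°

With standard parallel φ₀ = 53.3°, the equirectangular projection gives x = Rλ cos φ₀, y = Rφ, so h = 1 and k = cos 53.3° / cos φ.
At 74.1°: h = 1.000, k = 2.181; principal scales a = 2.181, b = 1.000.
sin(ω/2) = (a − b)/(a + b) = 1.181/3.181 = 0.3714, so ω = 2 arcsin(0.3714) ≈ 43.6°.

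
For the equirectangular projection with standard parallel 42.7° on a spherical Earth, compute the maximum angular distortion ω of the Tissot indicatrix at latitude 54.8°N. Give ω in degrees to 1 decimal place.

With standard parallel φ₀ = 42.7°, the equirectangular projection gives x = Rλ cos φ₀, y = Rφ, so h = 1 and k = cos 42.7° / cos φ.
At 54.8°: h = 1.000, k = 1.275; principal scales a = 1.275, b = 1.000.
sin(ω/2) = (a − b)/(a + b) = 0.2749/2.275 = 0.1209, so ω = 2 arcsin(0.1209) ≈ 13.9°.

13.9°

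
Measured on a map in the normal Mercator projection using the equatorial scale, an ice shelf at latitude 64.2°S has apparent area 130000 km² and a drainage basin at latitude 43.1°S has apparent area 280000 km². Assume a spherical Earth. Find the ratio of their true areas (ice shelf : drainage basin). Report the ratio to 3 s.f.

Since Mercator area scale is 1/cos²φ, the true area equals the apparent area multiplied by cos²φ.
True area of ice shelf: 130000 × cos²(64.2°) = 130000 × 0.1894 = 24630 km².
True area of drainage basin: 280000 × cos²(43.1°) = 280000 × 0.5331 = 149300 km².
Ratio = 24630 / 149300 ≈ 0.165.

0.165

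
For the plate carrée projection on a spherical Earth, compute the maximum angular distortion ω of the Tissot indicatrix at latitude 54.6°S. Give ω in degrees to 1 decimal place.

30.9°

In the plate carrée (x = Rλ, y = Rφ), meridians are true-scale (h = 1) and parallels are stretched by k = sec φ.
At 54.6°: h = 1.000, k = 1.726; principal scales a = 1.726, b = 1.000.
sin(ω/2) = (a − b)/(a + b) = 0.7263/2.726 = 0.2664, so ω = 2 arcsin(0.2664) ≈ 30.9°.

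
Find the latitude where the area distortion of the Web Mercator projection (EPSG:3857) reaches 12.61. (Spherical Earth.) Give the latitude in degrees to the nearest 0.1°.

Mercator areal scale is sec²φ.
sec²φ = 12.61  ⇒  cos²φ = 0.07930  ⇒  cos φ = 0.2816.
φ = arccos(0.2816) ≈ 73.6°.

73.6°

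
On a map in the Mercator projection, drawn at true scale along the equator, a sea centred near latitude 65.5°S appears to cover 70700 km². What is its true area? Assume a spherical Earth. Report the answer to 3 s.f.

The Mercator projection is conformal; its linear scale factor is the same in every direction and equals sec φ = 1/cos φ.
Areal scale = k² = sec²φ = 1/cos²(65.5°) = 1/0.4147² = 5.815.
True area = apparent / (areal scale) = 70700 / 5.815 ≈ 12200 km².

12200 km²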